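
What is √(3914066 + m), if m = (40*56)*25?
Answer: √3970066 ≈ 1992.5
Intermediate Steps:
m = 56000 (m = 2240*25 = 56000)
√(3914066 + m) = √(3914066 + 56000) = √3970066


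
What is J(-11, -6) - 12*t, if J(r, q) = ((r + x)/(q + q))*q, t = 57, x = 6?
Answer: -1373/2 ≈ -686.50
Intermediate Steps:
J(r, q) = 3 + r/2 (J(r, q) = ((r + 6)/(q + q))*q = ((6 + r)/((2*q)))*q = ((6 + r)*(1/(2*q)))*q = ((6 + r)/(2*q))*q = 3 + r/2)
J(-11, -6) - 12*t = (3 + (1/2)*(-11)) - 12*57 = (3 - 11/2) - 684 = -5/2 - 684 = -1373/2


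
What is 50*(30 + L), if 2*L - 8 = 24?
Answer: 2300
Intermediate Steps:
L = 16 (L = 4 + (½)*24 = 4 + 12 = 16)
50*(30 + L) = 50*(30 + 16) = 50*46 = 2300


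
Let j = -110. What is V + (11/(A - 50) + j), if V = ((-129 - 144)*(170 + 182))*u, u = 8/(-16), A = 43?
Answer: 335555/7 ≈ 47936.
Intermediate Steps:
u = -½ (u = 8*(-1/16) = -½ ≈ -0.50000)
V = 48048 (V = ((-129 - 144)*(170 + 182))*(-½) = -273*352*(-½) = -96096*(-½) = 48048)
V + (11/(A - 50) + j) = 48048 + (11/(43 - 50) - 110) = 48048 + (11/(-7) - 110) = 48048 + (-⅐*11 - 110) = 48048 + (-11/7 - 110) = 48048 - 781/7 = 335555/7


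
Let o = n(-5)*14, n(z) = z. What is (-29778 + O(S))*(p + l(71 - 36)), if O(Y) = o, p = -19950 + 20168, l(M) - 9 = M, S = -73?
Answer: -7820176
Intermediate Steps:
l(M) = 9 + M
o = -70 (o = -5*14 = -70)
p = 218
O(Y) = -70
(-29778 + O(S))*(p + l(71 - 36)) = (-29778 - 70)*(218 + (9 + (71 - 36))) = -29848*(218 + (9 + 35)) = -29848*(218 + 44) = -29848*262 = -7820176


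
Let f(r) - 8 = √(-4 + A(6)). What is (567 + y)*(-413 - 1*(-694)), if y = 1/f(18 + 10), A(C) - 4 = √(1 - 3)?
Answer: 159327 + 281/(8 + 2^(¼)*√I) ≈ 1.5936e+5 - 2.996*I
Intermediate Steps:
A(C) = 4 + I*√2 (A(C) = 4 + √(1 - 3) = 4 + √(-2) = 4 + I*√2)
f(r) = 8 + 2^(¼)*√I (f(r) = 8 + √(-4 + (4 + I*√2)) = 8 + √(I*√2) = 8 + 2^(¼)*√I)
y = 1/(8 + 2^(¼)*√I) ≈ 0.1121 - 0.010662*I
(567 + y)*(-413 - 1*(-694)) = (567 + 1/(8 + 2^(¼)*√I))*(-413 - 1*(-694)) = (567 + 1/(8 + 2^(¼)*√I))*(-413 + 694) = (567 + 1/(8 + 2^(¼)*√I))*281 = 159327 + 281/(8 + 2^(¼)*√I)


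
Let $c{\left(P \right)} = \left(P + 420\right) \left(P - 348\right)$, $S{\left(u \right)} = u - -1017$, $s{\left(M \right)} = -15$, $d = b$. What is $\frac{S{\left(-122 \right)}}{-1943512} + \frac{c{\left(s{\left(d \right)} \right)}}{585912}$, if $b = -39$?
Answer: $- \frac{5963537665}{23723479228} \approx -0.25138$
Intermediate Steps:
$d = -39$
$S{\left(u \right)} = 1017 + u$ ($S{\left(u \right)} = u + 1017 = 1017 + u$)
$c{\left(P \right)} = \left(-348 + P\right) \left(420 + P\right)$ ($c{\left(P \right)} = \left(420 + P\right) \left(-348 + P\right) = \left(-348 + P\right) \left(420 + P\right)$)
$\frac{S{\left(-122 \right)}}{-1943512} + \frac{c{\left(s{\left(d \right)} \right)}}{585912} = \frac{1017 - 122}{-1943512} + \frac{-146160 + \left(-15\right)^{2} + 72 \left(-15\right)}{585912} = 895 \left(- \frac{1}{1943512}\right) + \left(-146160 + 225 - 1080\right) \frac{1}{585912} = - \frac{895}{1943512} - \frac{49005}{195304} = - \frac{5963537665}{23723479228}$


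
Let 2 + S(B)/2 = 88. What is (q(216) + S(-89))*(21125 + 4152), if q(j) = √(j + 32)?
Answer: 4347644 + 50554*√62 ≈ 4.7457e+6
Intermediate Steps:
S(B) = 172 (S(B) = -4 + 2*88 = -4 + 176 = 172)
q(j) = √(32 + j)
(q(216) + S(-89))*(21125 + 4152) = (√(32 + 216) + 172)*(21125 + 4152) = (√248 + 172)*25277 = (2*√62 + 172)*25277 = (172 + 2*√62)*25277 = 4347644 + 50554*√62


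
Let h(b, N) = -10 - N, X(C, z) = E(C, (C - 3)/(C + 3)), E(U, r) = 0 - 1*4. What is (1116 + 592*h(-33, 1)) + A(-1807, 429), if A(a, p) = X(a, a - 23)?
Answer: -5400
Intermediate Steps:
E(U, r) = -4 (E(U, r) = 0 - 4 = -4)
X(C, z) = -4
A(a, p) = -4
(1116 + 592*h(-33, 1)) + A(-1807, 429) = (1116 + 592*(-10 - 1*1)) - 4 = (1116 + 592*(-10 - 1)) - 4 = (1116 + 592*(-11)) - 4 = (1116 - 6512) - 4 = -5396 - 4 = -5400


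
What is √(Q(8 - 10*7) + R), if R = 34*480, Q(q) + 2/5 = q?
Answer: 6*√11290/5 ≈ 127.51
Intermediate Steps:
Q(q) = -⅖ + q
R = 16320
√(Q(8 - 10*7) + R) = √((-⅖ + (8 - 10*7)) + 16320) = √((-⅖ + (8 - 70)) + 16320) = √((-⅖ - 62) + 16320) = √(-312/5 + 16320) = √(81288/5) = 6*√11290/5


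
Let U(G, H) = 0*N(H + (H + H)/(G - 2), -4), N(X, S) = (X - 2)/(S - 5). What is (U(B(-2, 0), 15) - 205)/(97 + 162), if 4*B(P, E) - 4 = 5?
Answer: -205/259 ≈ -0.79151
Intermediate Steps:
B(P, E) = 9/4 (B(P, E) = 1 + (¼)*5 = 1 + 5/4 = 9/4)
N(X, S) = (-2 + X)/(-5 + S)
U(G, H) = 0 (U(G, H) = 0*((-2 + (H + (H + H)/(G - 2)))/(-5 - 4)) = 0*((-2 + (H + (2*H)/(-2 + G)))/(-9)) = 0*(-(-2 + (H + 2*H/(-2 + G)))/9) = 0*(-(-2 + H + 2*H/(-2 + G))/9) = 0*(2/9 - H/9 - 2*H/(9*(-2 + G))) = 0)
(U(B(-2, 0), 15) - 205)/(97 + 162) = (0 - 205)/(97 + 162) = -205/259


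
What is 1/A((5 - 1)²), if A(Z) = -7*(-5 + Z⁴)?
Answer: -1/458717 ≈ -2.1800e-6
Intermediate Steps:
A(Z) = 35 - 7*Z⁴
1/A((5 - 1)²) = 1/(35 - 7*(5 - 1)⁸) = 1/(35 - 7*(4²)⁴) = 1/(35 - 7*16⁴) = 1/(35 - 7*65536) = 1/(35 - 458752) = 1/(-458717) = -1/458717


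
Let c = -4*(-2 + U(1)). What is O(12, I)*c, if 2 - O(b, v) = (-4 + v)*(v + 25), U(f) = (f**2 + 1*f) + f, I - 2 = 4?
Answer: 240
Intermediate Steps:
I = 6 (I = 2 + 4 = 6)
U(f) = f**2 + 2*f (U(f) = (f**2 + f) + f = (f + f**2) + f = f**2 + 2*f)
c = -4 (c = -4*(-2 + 1*(2 + 1)) = -4*(-2 + 1*3) = -4*(-2 + 3) = -4*1 = -4)
O(b, v) = 2 - (-4 + v)*(25 + v) (O(b, v) = 2 - (-4 + v)*(v + 25) = 2 - (-4 + v)*(25 + v))
O(12, I)*c = (102 - 1*6**2 - 21*6)*(-4) = (102 - 1*36 - 126)*(-4) = (102 - 36 - 126)*(-4) = -60*(-4) = 240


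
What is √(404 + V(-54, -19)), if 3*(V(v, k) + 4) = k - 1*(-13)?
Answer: √398 ≈ 19.950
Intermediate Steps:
V(v, k) = ⅓ + k/3 (V(v, k) = -4 + (k - 1*(-13))/3 = -4 + (k + 13)/3 = -4 + (13 + k)/3 = -4 + (13/3 + k/3) = ⅓ + k/3)
√(404 + V(-54, -19)) = √(404 + (⅓ + (⅓)*(-19))) = √(404 + (⅓ - 19/3)) = √(404 - 6) = √398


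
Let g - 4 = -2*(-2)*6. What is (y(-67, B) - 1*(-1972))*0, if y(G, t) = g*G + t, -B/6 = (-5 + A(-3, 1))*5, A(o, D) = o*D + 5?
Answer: 0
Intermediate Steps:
g = 28 (g = 4 - 2*(-2)*6 = 4 + 4*6 = 4 + 24 = 28)
A(o, D) = 5 + D*o (A(o, D) = D*o + 5 = 5 + D*o)
B = 90 (B = -6*(-5 + (5 + 1*(-3)))*5 = -6*(-5 + (5 - 3))*5 = -6*(-5 + 2)*5 = -(-18)*5 = -6*(-15) = 90)
y(G, t) = t + 28*G (y(G, t) = 28*G + t = t + 28*G)
(y(-67, B) - 1*(-1972))*0 = ((90 + 28*(-67)) - 1*(-1972))*0 = ((90 - 1876) + 1972)*0 = (-1786 + 1972)*0 = 186*0 = 0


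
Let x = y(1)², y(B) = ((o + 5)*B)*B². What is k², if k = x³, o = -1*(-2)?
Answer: 13841287201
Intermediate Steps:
o = 2
y(B) = 7*B³ (y(B) = ((2 + 5)*B)*B² = (7*B)*B² = 7*B³)
x = 49 (x = (7*1³)² = (7*1)² = 7² = 49)
k = 117649 (k = 49³ = 117649)
k² = 117649² = 13841287201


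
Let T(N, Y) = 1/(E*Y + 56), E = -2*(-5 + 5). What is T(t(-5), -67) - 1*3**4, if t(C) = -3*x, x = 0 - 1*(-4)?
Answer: -4535/56 ≈ -80.982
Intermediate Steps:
x = 4 (x = 0 + 4 = 4)
E = 0 (E = -2*0 = 0)
t(C) = -12 (t(C) = -3*4 = -12)
T(N, Y) = 1/56 (T(N, Y) = 1/(0*Y + 56) = 1/(0 + 56) = 1/56)
T(t(-5), -67) - 1*3**4 = 1/56 - 1*3**4 = 1/56 - 1*81 = 1/56 - 81 = -4535/56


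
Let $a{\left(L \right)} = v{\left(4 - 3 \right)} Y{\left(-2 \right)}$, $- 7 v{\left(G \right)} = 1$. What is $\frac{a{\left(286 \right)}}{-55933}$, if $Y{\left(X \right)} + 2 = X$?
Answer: $- \frac{4}{391531} \approx -1.0216 \cdot 10^{-5}$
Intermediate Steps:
$Y{\left(X \right)} = -2 + X$
$v{\left(G \right)} = - \frac{1}{7}$ ($v{\left(G \right)} = \left(- \frac{1}{7}\right) 1 = - \frac{1}{7}$)
$a{\left(L \right)} = \frac{4}{7}$ ($a{\left(L \right)} = - \frac{-2 - 2}{7} = \left(- \frac{1}{7}\right) \left(-4\right) = \frac{4}{7}$)
$\frac{a{\left(286 \right)}}{-55933} = \frac{4}{7 \left(-55933\right)} = \frac{4}{7} \left(- \frac{1}{55933}\right) = - \frac{4}{391531}$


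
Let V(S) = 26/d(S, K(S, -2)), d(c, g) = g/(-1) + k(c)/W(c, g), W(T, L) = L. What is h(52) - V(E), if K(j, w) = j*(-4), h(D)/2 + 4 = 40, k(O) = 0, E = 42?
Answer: 6035/84 ≈ 71.845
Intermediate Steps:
h(D) = 72 (h(D) = -8 + 2*40 = -8 + 80 = 72)
K(j, w) = -4*j
d(c, g) = -g (d(c, g) = g/(-1) + 0/g = g*(-1) + 0 = -g + 0 = -g)
V(S) = 13/(2*S) (V(S) = 26/((-(-4)*S)) = 26/((4*S)) = 26*(1/(4*S)) = 13/(2*S))
h(52) - V(E) = 72 - 13/(2*42) = 72 - 1*13/84 = 72 - 13/84 = 6035/84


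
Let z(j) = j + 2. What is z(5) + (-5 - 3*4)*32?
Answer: -537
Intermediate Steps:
z(j) = 2 + j
z(5) + (-5 - 3*4)*32 = (2 + 5) + (-5 - 3*4)*32 = 7 + (-5 - 12)*32 = 7 - 17*32 = 7 - 544 = -537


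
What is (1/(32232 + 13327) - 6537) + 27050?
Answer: 934551768/45559 ≈ 20513.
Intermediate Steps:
(1/(32232 + 13327) - 6537) + 27050 = (1/45559 - 6537) + 27050 = -297819182/45559 + 27050 = 934551768/45559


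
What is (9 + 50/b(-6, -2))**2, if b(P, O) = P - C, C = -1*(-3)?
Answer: 961/81 ≈ 11.864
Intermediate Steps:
C = 3
b(P, O) = -3 + P (b(P, O) = P - 1*3 = P - 3 = -3 + P)
(9 + 50/b(-6, -2))**2 = (9 + 50/(-3 - 6))**2 = (9 + 50/(-9))**2 = (9 + 50*(-1/9))**2 = (9 - 50/9)**2 = (31/9)**2 = 961/81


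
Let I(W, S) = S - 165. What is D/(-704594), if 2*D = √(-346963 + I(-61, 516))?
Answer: -I*√86653/704594 ≈ -0.00041778*I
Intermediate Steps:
I(W, S) = -165 + S
D = I*√86653 (D = √(-346963 + (-165 + 516))/2 = √(-346963 + 351)/2 = √(-346612)/2 = (2*I*√86653)/2 = I*√86653 ≈ 294.37*I)
D/(-704594) = (I*√86653)/(-704594) = (I*√86653)*(-1/704594) = -I*√86653/704594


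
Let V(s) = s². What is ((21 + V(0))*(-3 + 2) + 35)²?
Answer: 196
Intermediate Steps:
((21 + V(0))*(-3 + 2) + 35)² = ((21 + 0²)*(-3 + 2) + 35)² = ((21 + 0)*(-1) + 35)² = (21*(-1) + 35)² = (-21 + 35)² = 14² = 196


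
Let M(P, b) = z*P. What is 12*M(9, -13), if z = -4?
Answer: -432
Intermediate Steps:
M(P, b) = -4*P
12*M(9, -13) = 12*(-4*9) = 12*(-36) = -432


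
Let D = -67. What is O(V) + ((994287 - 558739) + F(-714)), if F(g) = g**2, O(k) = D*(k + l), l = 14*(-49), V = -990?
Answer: 1057636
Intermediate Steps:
l = -686
O(k) = 45962 - 67*k (O(k) = -67*(k - 686) = -67*(-686 + k) = 45962 - 67*k)
O(V) + ((994287 - 558739) + F(-714)) = (45962 - 67*(-990)) + ((994287 - 558739) + (-714)**2) = (45962 + 66330) + (435548 + 509796) = 112292 + 945344 = 1057636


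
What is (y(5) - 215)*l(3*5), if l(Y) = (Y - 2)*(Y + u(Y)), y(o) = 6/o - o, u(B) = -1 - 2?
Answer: -170664/5 ≈ -34133.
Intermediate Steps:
u(B) = -3
y(o) = -o + 6/o
l(Y) = (-3 + Y)*(-2 + Y) (l(Y) = (Y - 2)*(Y - 3) = (-2 + Y)*(-3 + Y) = (-3 + Y)*(-2 + Y))
(y(5) - 215)*l(3*5) = ((-1*5 + 6/5) - 215)*(6 + (3*5)² - 15*5) = ((-5 + 6*(⅕)) - 215)*(6 + 15² - 5*15) = ((-5 + 6/5) - 215)*(6 + 225 - 75) = (-19/5 - 215)*156 = -1094/5*156 = -170664/5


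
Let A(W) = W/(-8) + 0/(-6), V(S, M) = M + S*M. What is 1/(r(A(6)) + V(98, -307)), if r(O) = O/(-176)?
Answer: -704/21396669 ≈ -3.2902e-5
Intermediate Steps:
V(S, M) = M + M*S
A(W) = -W/8 (A(W) = W*(-⅛) + 0*(-⅙) = -W/8 + 0 = -W/8)
r(O) = -O/176 (r(O) = O*(-1/176) = -O/176)
1/(r(A(6)) + V(98, -307)) = 1/(-(-1)*6/1408 - 307*(1 + 98)) = 1/(-1/176*(-¾) - 307*99) = 1/(3/704 - 30393) = 1/(-21396669/704) = -704/21396669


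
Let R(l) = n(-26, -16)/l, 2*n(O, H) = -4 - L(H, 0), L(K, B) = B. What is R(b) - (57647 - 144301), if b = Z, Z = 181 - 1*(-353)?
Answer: 23136617/267 ≈ 86654.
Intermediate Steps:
Z = 534 (Z = 181 + 353 = 534)
b = 534
n(O, H) = -2 (n(O, H) = (-4 - 1*0)/2 = (-4 + 0)/2 = (½)*(-4) = -2)
R(l) = -2/l
R(b) - (57647 - 144301) = -2/534 - (57647 - 144301) = -2*1/534 - 1*(-86654) = -1/267 + 86654 = 23136617/267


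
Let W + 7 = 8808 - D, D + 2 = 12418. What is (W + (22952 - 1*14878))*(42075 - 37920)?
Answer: 18527145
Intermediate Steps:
D = 12416 (D = -2 + 12418 = 12416)
W = -3615 (W = -7 + (8808 - 1*12416) = -7 + (8808 - 12416) = -7 - 3608 = -3615)
(W + (22952 - 1*14878))*(42075 - 37920) = (-3615 + (22952 - 1*14878))*(42075 - 37920) = (-3615 + (22952 - 14878))*4155 = (-3615 + 8074)*4155 = 4459*4155 = 18527145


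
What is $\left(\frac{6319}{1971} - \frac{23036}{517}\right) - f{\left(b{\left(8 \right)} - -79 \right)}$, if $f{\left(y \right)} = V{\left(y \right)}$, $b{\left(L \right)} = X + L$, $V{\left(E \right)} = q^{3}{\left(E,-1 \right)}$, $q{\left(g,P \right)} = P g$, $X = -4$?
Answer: $\frac{582612818476}{1019007} \approx 5.7175 \cdot 10^{5}$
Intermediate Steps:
$V{\left(E \right)} = - E^{3}$ ($V{\left(E \right)} = \left(- E\right)^{3} = - E^{3}$)
$b{\left(L \right)} = -4 + L$
$f{\left(y \right)} = - y^{3}$
$\left(\frac{6319}{1971} - \frac{23036}{517}\right) - f{\left(b{\left(8 \right)} - -79 \right)} = \left(\frac{6319}{1971} - \frac{23036}{517}\right) - - \left(\left(-4 + 8\right) - -79\right)^{3} = \left(6319 \cdot \frac{1}{1971} - \frac{23036}{517}\right) - - \left(4 + 79\right)^{3} = \left(\frac{6319}{1971} - \frac{23036}{517}\right) - - 83^{3} = - \frac{42137033}{1019007} - \left(-1\right) 571787 = - \frac{42137033}{1019007} - -571787 = - \frac{42137033}{1019007} + 571787 = \frac{582612818476}{1019007}$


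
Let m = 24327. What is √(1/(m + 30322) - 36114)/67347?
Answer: I*√107854937686265/3680446203 ≈ 0.0028218*I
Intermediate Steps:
√(1/(m + 30322) - 36114)/67347 = √(1/(24327 + 30322) - 36114)/67347 = √(1/54649 - 36114)*(1/67347) = √(-1973593985/54649)*(1/67347) = (I*√107854937686265/54649)*(1/67347) = I*√107854937686265/3680446203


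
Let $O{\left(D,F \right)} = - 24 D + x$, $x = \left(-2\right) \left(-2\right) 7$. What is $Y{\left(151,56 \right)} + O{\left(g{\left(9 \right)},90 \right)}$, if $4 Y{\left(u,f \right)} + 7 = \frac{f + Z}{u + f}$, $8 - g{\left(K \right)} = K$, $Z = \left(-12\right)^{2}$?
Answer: $\frac{41807}{828} \approx 50.492$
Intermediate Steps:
$Z = 144$
$g{\left(K \right)} = 8 - K$
$x = 28$ ($x = 4 \cdot 7 = 28$)
$Y{\left(u,f \right)} = - \frac{7}{4} + \frac{144 + f}{4 \left(f + u\right)}$ ($Y{\left(u,f \right)} = - \frac{7}{4} + \frac{\left(f + 144\right) \frac{1}{u + f}}{4} = - \frac{7}{4} + \frac{\left(144 + f\right) \frac{1}{f + u}}{4} = - \frac{7}{4} + \frac{\frac{1}{f + u} \left(144 + f\right)}{4} = - \frac{7}{4} + \frac{144 + f}{4 \left(f + u\right)}$)
$O{\left(D,F \right)} = 28 - 24 D$ ($O{\left(D,F \right)} = - 24 D + 28 = 28 - 24 D$)
$Y{\left(151,56 \right)} + O{\left(g{\left(9 \right)},90 \right)} = \frac{144 - 1057 - 336}{4 \left(56 + 151\right)} + \left(28 - 24 \left(8 - 9\right)\right) = \frac{144 - 1057 - 336}{4 \cdot 207} + \left(28 - 24 \left(8 - 9\right)\right) = \frac{1}{4} \cdot \frac{1}{207} \left(-1249\right) + \left(28 - -24\right) = - \frac{1249}{828} + \left(28 + 24\right) = - \frac{1249}{828} + 52 = \frac{41807}{828}$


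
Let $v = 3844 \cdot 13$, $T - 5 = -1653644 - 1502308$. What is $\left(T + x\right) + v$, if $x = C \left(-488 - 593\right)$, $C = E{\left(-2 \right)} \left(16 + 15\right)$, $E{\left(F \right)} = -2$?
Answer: $-3038953$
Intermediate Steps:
$C = -62$ ($C = - 2 \left(16 + 15\right) = \left(-2\right) 31 = -62$)
$T = -3155947$ ($T = 5 - 3155952 = -3155947$)
$v = 49972$
$x = 67022$ ($x = - 62 \left(-488 - 593\right) = \left(-62\right) \left(-1081\right) = 67022$)
$\left(T + x\right) + v = \left(-3155947 + 67022\right) + 49972 = -3088925 + 49972 = -3038953$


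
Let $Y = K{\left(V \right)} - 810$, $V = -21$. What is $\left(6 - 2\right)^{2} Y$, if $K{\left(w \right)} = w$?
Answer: $-13296$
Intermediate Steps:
$Y = -831$ ($Y = -21 - 810 = -831$)
$\left(6 - 2\right)^{2} Y = \left(6 - 2\right)^{2} \left(-831\right) = 4^{2} \left(-831\right) = 16 \left(-831\right) = -13296$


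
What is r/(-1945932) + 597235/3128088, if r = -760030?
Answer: 98322761685/169084626056 ≈ 0.58150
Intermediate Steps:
r/(-1945932) + 597235/3128088 = -760030/(-1945932) + 597235/3128088 = -760030*(-1/1945932) + 597235*(1/3128088) = 380015/972966 + 597235/3128088 = 98322761685/169084626056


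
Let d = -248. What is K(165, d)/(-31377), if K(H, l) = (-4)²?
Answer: -16/31377 ≈ -0.00050993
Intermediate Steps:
K(H, l) = 16
K(165, d)/(-31377) = 16/(-31377) = 16*(-1/31377) = -16/31377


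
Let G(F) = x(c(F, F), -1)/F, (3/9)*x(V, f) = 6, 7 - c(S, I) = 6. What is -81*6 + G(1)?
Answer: -468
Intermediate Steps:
c(S, I) = 1 (c(S, I) = 7 - 1*6 = 7 - 6 = 1)
x(V, f) = 18 (x(V, f) = 3*6 = 18)
G(F) = 18/F
-81*6 + G(1) = -81*6 + 18/1 = -486 + 18*1 = -486 + 18 = -468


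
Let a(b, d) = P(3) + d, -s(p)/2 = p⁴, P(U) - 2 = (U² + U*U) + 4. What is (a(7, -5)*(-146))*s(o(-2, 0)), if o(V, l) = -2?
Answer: 88768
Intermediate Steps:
P(U) = 6 + 2*U² (P(U) = 2 + ((U² + U*U) + 4) = 2 + ((U² + U²) + 4) = 2 + (2*U² + 4) = 2 + (4 + 2*U²) = 6 + 2*U²)
s(p) = -2*p⁴
a(b, d) = 24 + d (a(b, d) = (6 + 2*3²) + d = (6 + 2*9) + d = (6 + 18) + d = 24 + d)
(a(7, -5)*(-146))*s(o(-2, 0)) = ((24 - 5)*(-146))*(-2*(-2)⁴) = (19*(-146))*(-2*16) = -2774*(-32) = 88768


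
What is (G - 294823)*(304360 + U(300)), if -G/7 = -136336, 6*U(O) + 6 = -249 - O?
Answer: 401346480015/2 ≈ 2.0067e+11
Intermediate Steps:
U(O) = -85/2 - O/6 (U(O) = -1 + (-249 - O)/6 = -1 + (-83/2 - O/6) = -85/2 - O/6)
G = 954352 (G = -7*(-136336) = 954352)
(G - 294823)*(304360 + U(300)) = (954352 - 294823)*(304360 + (-85/2 - 1/6*300)) = 659529*(304360 + (-85/2 - 50)) = 659529*(304360 - 185/2) = 659529*(608535/2) = 401346480015/2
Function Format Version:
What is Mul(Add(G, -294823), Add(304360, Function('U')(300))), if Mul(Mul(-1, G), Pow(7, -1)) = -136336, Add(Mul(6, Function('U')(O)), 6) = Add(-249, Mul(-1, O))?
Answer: Rational(401346480015, 2) ≈ 2.0067e+11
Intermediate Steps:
Function('U')(O) = Add(Rational(-85, 2), Mul(Rational(-1, 6), O)) (Function('U')(O) = Add(-1, Mul(Rational(1, 6), Add(-249, Mul(-1, O)))) = Add(-1, Add(Rational(-83, 2), Mul(Rational(-1, 6), O))) = Add(Rational(-85, 2), Mul(Rational(-1, 6), O)))
G = 954352 (G = Mul(-7, -136336) = 954352)
Mul(Add(G, -294823), Add(304360, Function('U')(300))) = Mul(Add(954352, -294823), Add(304360, Add(Rational(-85, 2), Mul(Rational(-1, 6), 300)))) = Mul(659529, Add(304360, Add(Rational(-85, 2), -50))) = Mul(659529, Add(304360, Rational(-185, 2))) = Mul(659529, Rational(608535, 2)) = Rational(401346480015, 2)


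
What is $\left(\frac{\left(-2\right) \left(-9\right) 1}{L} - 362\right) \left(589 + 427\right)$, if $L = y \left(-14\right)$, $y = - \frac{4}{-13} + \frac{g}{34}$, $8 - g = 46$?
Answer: $- \frac{458822552}{1253} \approx -3.6618 \cdot 10^{5}$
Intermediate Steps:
$g = -38$ ($g = 8 - 46 = -38$)
$y = - \frac{179}{221}$ ($y = - \frac{4}{-13} - \frac{38}{34} = \left(-4\right) \left(- \frac{1}{13}\right) - \frac{19}{17} = \frac{4}{13} - \frac{19}{17} = - \frac{179}{221} \approx -0.80995$)
$L = \frac{2506}{221}$ ($L = \left(- \frac{179}{221}\right) \left(-14\right) = \frac{2506}{221} \approx 11.339$)
$\left(\frac{\left(-2\right) \left(-9\right) 1}{L} - 362\right) \left(589 + 427\right) = \left(\frac{\left(-2\right) \left(-9\right) 1}{\frac{2506}{221}} - 362\right) \left(589 + 427\right) = \left(18 \cdot 1 \cdot \frac{221}{2506} - 362\right) 1016 = \left(18 \cdot \frac{221}{2506} - 362\right) 1016 = \left(\frac{1989}{1253} - 362\right) 1016 = \left(- \frac{451597}{1253}\right) 1016 = - \frac{458822552}{1253}$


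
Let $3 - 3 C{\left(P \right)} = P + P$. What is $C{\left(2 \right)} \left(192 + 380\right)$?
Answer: $- \frac{572}{3} \approx -190.67$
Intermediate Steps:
$C{\left(P \right)} = 1 - \frac{2 P}{3}$ ($C{\left(P \right)} = 1 - \frac{P + P}{3} = 1 - \frac{2 P}{3}$)
$C{\left(2 \right)} \left(192 + 380\right) = \left(1 - \frac{4}{3}\right) \left(192 + 380\right) = \left(1 - \frac{4}{3}\right) 572 = \left(- \frac{1}{3}\right) 572 = - \frac{572}{3}$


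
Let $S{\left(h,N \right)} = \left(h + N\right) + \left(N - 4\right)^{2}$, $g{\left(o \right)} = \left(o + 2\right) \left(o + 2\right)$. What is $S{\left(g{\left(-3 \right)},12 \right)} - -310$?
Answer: $387$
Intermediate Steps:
$g{\left(o \right)} = \left(2 + o\right)^{2}$ ($g{\left(o \right)} = \left(2 + o\right) \left(2 + o\right) = \left(2 + o\right)^{2}$)
$S{\left(h,N \right)} = N + h + \left(-4 + N\right)^{2}$ ($S{\left(h,N \right)} = \left(N + h\right) + \left(-4 + N\right)^{2} = N + h + \left(-4 + N\right)^{2}$)
$S{\left(g{\left(-3 \right)},12 \right)} - -310 = \left(12 + \left(2 - 3\right)^{2} + \left(-4 + 12\right)^{2}\right) - -310 = \left(12 + \left(-1\right)^{2} + 8^{2}\right) + 310 = \left(12 + 1 + 64\right) + 310 = 77 + 310 = 387$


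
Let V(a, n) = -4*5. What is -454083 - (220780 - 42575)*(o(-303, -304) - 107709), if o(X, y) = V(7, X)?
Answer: 19197392362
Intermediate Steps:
V(a, n) = -20
o(X, y) = -20
-454083 - (220780 - 42575)*(o(-303, -304) - 107709) = -454083 - (220780 - 42575)*(-20 - 107709) = -454083 - 178205*(-107729) = -454083 - 1*(-19197846445) = -454083 + 19197846445 = 19197392362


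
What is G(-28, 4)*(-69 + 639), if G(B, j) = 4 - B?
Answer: 18240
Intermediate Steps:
G(-28, 4)*(-69 + 639) = (4 - 1*(-28))*(-69 + 639) = (4 + 28)*570 = 32*570 = 18240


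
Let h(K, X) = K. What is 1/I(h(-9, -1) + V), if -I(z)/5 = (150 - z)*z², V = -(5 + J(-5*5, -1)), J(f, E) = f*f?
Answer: -1/1610826345 ≈ -6.2080e-10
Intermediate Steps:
J(f, E) = f²
V = -630 (V = -(5 + (-5*5)²) = -(5 + (-25)²) = -(5 + 625) = -1*630 = -630)
I(z) = -5*z²*(150 - z) (I(z) = -5*(150 - z)*z² = -5*z²*(150 - z))
1/I(h(-9, -1) + V) = 1/(5*(-9 - 630)²*(-150 + (-9 - 630))) = 1/(5*(-639)²*(-150 - 639)) = 1/(5*408321*(-789)) = 1/(-1610826345) = -1/1610826345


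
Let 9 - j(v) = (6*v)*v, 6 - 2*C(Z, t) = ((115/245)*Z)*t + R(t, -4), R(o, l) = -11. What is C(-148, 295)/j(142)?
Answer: -1005013/11855550 ≈ -0.084772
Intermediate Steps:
C(Z, t) = 17/2 - 23*Z*t/98 (C(Z, t) = 3 - (((115/245)*Z)*t - 11)/2 = 3 - (((115*(1/245))*Z)*t - 11)/2 = 3 - ((23*Z/49)*t - 11)/2 = 3 - (23*Z*t/49 - 11)/2 = 3 - (-11 + 23*Z*t/49)/2 = 3 + (11/2 - 23*Z*t/98) = 17/2 - 23*Z*t/98)
j(v) = 9 - 6*v**2 (j(v) = 9 - 6*v*v = 9 - 6*v**2)
C(-148, 295)/j(142) = (17/2 - 23/98*(-148)*295)/(9 - 6*142**2) = (17/2 + 502090/49)/(9 - 6*20164) = 1005013/(98*(9 - 120984)) = (1005013/98)/(-120975) = (1005013/98)*(-1/120975) = -1005013/11855550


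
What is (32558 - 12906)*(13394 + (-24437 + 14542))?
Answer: 68762348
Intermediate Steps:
(32558 - 12906)*(13394 + (-24437 + 14542)) = 19652*(13394 - 9895) = 19652*3499 = 68762348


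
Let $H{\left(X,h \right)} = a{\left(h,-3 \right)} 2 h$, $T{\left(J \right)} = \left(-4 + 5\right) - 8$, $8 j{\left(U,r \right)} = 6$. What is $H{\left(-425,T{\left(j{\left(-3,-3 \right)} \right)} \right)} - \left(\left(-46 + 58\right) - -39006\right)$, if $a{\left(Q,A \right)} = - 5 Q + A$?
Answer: $-39466$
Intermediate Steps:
$j{\left(U,r \right)} = \frac{3}{4}$ ($j{\left(U,r \right)} = \frac{1}{8} \cdot 6 = \frac{3}{4}$)
$T{\left(J \right)} = -7$ ($T{\left(J \right)} = 1 - 8 = -7$)
$a{\left(Q,A \right)} = A - 5 Q$
$H{\left(X,h \right)} = h \left(-6 - 10 h\right)$ ($H{\left(X,h \right)} = \left(-3 - 5 h\right) 2 h = \left(-6 - 10 h\right) h = h \left(-6 - 10 h\right)$)
$H{\left(-425,T{\left(j{\left(-3,-3 \right)} \right)} \right)} - \left(\left(-46 + 58\right) - -39006\right) = \left(-2\right) \left(-7\right) \left(3 + 5 \left(-7\right)\right) - \left(\left(-46 + 58\right) - -39006\right) = \left(-2\right) \left(-7\right) \left(3 - 35\right) - \left(12 + 39006\right) = \left(-2\right) \left(-7\right) \left(-32\right) - 39018 = -448 - 39018 = -39466$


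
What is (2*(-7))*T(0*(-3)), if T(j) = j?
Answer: 0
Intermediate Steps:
(2*(-7))*T(0*(-3)) = (2*(-7))*(0*(-3)) = -14*0 = 0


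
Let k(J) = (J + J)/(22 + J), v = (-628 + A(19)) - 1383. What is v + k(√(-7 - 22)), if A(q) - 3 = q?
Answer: (-1987*√29 + 43758*I)/(√29 - 22*I) ≈ -1988.9 + 0.46189*I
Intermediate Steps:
A(q) = 3 + q
v = -1989 (v = (-628 + (3 + 19)) - 1383 = (-628 + 22) - 1383 = -606 - 1383 = -1989)
k(J) = 2*J/(22 + J) (k(J) = (2*J)/(22 + J) = 2*J/(22 + J))
v + k(√(-7 - 22)) = -1989 + 2*√(-7 - 22)/(22 + √(-7 - 22)) = -1989 + 2*√(-29)/(22 + √(-29)) = -1989 + 2*(I*√29)/(22 + I*√29) = -1989 + 2*I*√29/(22 + I*√29)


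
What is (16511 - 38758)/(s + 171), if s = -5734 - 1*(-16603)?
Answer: -22247/11040 ≈ -2.0151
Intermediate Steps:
s = 10869 (s = -5734 + 16603 = 10869)
(16511 - 38758)/(s + 171) = (16511 - 38758)/(10869 + 171) = -22247/11040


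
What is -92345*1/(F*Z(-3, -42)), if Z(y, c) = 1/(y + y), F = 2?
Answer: 277035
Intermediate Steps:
Z(y, c) = 1/(2*y)
-92345*1/(F*Z(-3, -42)) = -92345/(((½)/(-3))*2) = -92345/(((½)*(-⅓))*2) = -92345/((-⅙*2)) = -92345/(-⅓) = -92345*(-3) = 277035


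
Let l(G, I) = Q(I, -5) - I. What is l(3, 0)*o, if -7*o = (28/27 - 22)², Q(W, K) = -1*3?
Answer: 320356/1701 ≈ 188.33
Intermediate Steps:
Q(W, K) = -3
l(G, I) = -3 - I
o = -320356/5103 (o = -(28/27 - 22)²/7 = -(-566/27)²/7 = -⅐*320356/729 = -320356/5103 ≈ -62.778)
l(3, 0)*o = (-3 - 1*0)*(-320356/5103) = (-3 + 0)*(-320356/5103) = -3*(-320356/5103) = 320356/1701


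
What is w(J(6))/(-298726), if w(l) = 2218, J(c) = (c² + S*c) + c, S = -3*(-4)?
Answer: -1109/149363 ≈ -0.0074249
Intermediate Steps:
S = 12
J(c) = c² + 13*c (J(c) = (c² + 12*c) + c = c² + 13*c)
w(J(6))/(-298726) = 2218/(-298726) = 2218*(-1/298726) = -1109/149363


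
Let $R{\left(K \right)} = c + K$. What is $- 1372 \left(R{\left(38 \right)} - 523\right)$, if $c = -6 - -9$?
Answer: $661304$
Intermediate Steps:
$c = 3$ ($c = -6 + 9 = 3$)
$R{\left(K \right)} = 3 + K$
$- 1372 \left(R{\left(38 \right)} - 523\right) = - 1372 \left(\left(3 + 38\right) - 523\right) = - 1372 \left(41 - 523\right) = \left(-1372\right) \left(-482\right) = 661304$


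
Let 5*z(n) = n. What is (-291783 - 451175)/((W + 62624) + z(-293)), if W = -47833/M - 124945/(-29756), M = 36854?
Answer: -2036870665679480/171535318377229 ≈ -11.874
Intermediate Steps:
W = 1590702141/548313812 (W = -47833/36854 - 124945/(-29756) = -47833*1/36854 - 124945*(-1/29756) = -47833/36854 + 124945/29756 = 1590702141/548313812 ≈ 2.9011)
z(n) = n/5
(-291783 - 451175)/((W + 62624) + z(-293)) = (-291783 - 451175)/((1590702141/548313812 + 62624) + (⅕)*(-293)) = -742958/(34339194864829/548313812 - 293/5) = -742958/171535318377229/2741569060 = -742958*2741569060/171535318377229 = -2036870665679480/171535318377229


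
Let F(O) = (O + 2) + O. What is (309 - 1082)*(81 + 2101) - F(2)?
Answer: -1686692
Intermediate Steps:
F(O) = 2 + 2*O (F(O) = (2 + O) + O = 2 + 2*O)
(309 - 1082)*(81 + 2101) - F(2) = (309 - 1082)*(81 + 2101) - (2 + 2*2) = -773*2182 - (2 + 4) = -1686686 - 1*6 = -1686686 - 6 = -1686692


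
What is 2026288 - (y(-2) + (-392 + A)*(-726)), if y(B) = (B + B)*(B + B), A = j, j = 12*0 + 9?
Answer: 1748214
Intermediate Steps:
j = 9 (j = 0 + 9 = 9)
A = 9
y(B) = 4*B² (y(B) = (2*B)*(2*B) = 4*B²)
2026288 - (y(-2) + (-392 + A)*(-726)) = 2026288 - (4*(-2)² + (-392 + 9)*(-726)) = 2026288 - (4*4 - 383*(-726)) = 2026288 - (16 + 278058) = 2026288 - 1*278074 = 2026288 - 278074 = 1748214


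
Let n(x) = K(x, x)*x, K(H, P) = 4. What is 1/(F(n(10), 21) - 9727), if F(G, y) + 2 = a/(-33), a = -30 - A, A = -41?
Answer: -3/29188 ≈ -0.00010278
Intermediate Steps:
a = 11 (a = -30 - 1*(-41) = -30 + 41 = 11)
n(x) = 4*x
F(G, y) = -7/3 (F(G, y) = -2 + 11/(-33) = -2 + 11*(-1/33) = -2 - ⅓ = -7/3)
1/(F(n(10), 21) - 9727) = 1/(-7/3 - 9727) = 1/(-29188/3) = -3/29188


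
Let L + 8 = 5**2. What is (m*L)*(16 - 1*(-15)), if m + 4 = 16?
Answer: 6324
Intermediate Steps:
m = 12 (m = -4 + 16 = 12)
L = 17 (L = -8 + 5**2 = -8 + 25 = 17)
(m*L)*(16 - 1*(-15)) = (12*17)*(16 - 1*(-15)) = 204*(16 + 15) = 204*31 = 6324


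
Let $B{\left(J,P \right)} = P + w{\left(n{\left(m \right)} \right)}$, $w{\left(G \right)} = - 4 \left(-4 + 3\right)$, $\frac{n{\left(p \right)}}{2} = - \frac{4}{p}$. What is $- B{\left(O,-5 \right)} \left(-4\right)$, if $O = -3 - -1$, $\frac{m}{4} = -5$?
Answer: $-4$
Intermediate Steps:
$m = -20$ ($m = 4 \left(-5\right) = -20$)
$n{\left(p \right)} = - \frac{8}{p}$ ($n{\left(p \right)} = 2 \left(- \frac{4}{p}\right) = - \frac{8}{p}$)
$O = -2$ ($O = -3 + 1 = -2$)
$w{\left(G \right)} = 4$ ($w{\left(G \right)} = \left(-4\right) \left(-1\right) = 4$)
$B{\left(J,P \right)} = 4 + P$ ($B{\left(J,P \right)} = P + 4 = 4 + P$)
$- B{\left(O,-5 \right)} \left(-4\right) = - (4 - 5) \left(-4\right) = \left(-1\right) \left(-1\right) \left(-4\right) = 1 \left(-4\right) = -4$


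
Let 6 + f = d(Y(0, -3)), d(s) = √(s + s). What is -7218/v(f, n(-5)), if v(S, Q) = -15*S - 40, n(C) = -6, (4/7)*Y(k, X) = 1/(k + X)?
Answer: -28872/221 - 7218*I*√42/1105 ≈ -130.64 - 42.333*I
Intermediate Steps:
Y(k, X) = 7/(4*(X + k)) (Y(k, X) = 7/(4*(k + X)) = 7/(4*(X + k)))
d(s) = √2*√s (d(s) = √(2*s) = √2*√s)
f = -6 + I*√42/6 (f = -6 + √2*√(7/(4*(-3 + 0))) = -6 + √2*√((7/4)/(-3)) = -6 + √2*√((7/4)*(-⅓)) = -6 + √2*√(-7/12) = -6 + √2*(I*√21/6) = -6 + I*√42/6 ≈ -6.0 + 1.0801*I)
v(S, Q) = -40 - 15*S
-7218/v(f, n(-5)) = -7218/(-40 - 15*(-6 + I*√42/6)) = -7218/(-40 + (90 - 5*I*√42/2)) = -7218/(50 - 5*I*√42/2)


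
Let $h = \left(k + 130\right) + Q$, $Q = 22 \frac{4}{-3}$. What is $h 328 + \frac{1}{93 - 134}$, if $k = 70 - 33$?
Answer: $\frac{5554021}{123} \approx 45155.0$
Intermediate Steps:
$k = 37$
$Q = - \frac{88}{3}$ ($Q = 22 \cdot 4 \left(- \frac{1}{3}\right) = 22 \left(- \frac{4}{3}\right) = - \frac{88}{3} \approx -29.333$)
$h = \frac{413}{3}$ ($h = \left(37 + 130\right) - \frac{88}{3} = 167 - \frac{88}{3} = \frac{413}{3} \approx 137.67$)
$h 328 + \frac{1}{93 - 134} = \frac{413}{3} \cdot 328 + \frac{1}{93 - 134} = \frac{135464}{3} + \frac{1}{-41} = \frac{135464}{3} - \frac{1}{41} = \frac{5554021}{123}$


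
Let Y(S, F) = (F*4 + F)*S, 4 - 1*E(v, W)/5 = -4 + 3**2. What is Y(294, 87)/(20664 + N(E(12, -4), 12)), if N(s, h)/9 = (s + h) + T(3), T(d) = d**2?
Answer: 7105/1156 ≈ 6.1462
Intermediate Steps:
E(v, W) = -5 (E(v, W) = 20 - 5*(-4 + 3**2) = 20 - 5*(-4 + 9) = 20 - 5*5 = 20 - 25 = -5)
N(s, h) = 81 + 9*h + 9*s (N(s, h) = 9*((s + h) + 3**2) = 9*((h + s) + 9) = 9*(9 + h + s) = 81 + 9*h + 9*s)
Y(S, F) = 5*F*S (Y(S, F) = (4*F + F)*S = (5*F)*S = 5*F*S)
Y(294, 87)/(20664 + N(E(12, -4), 12)) = (5*87*294)/(20664 + (81 + 9*12 + 9*(-5))) = 127890/(20664 + (81 + 108 - 45)) = 127890/(20664 + 144) = 127890/20808 = 127890*(1/20808) = 7105/1156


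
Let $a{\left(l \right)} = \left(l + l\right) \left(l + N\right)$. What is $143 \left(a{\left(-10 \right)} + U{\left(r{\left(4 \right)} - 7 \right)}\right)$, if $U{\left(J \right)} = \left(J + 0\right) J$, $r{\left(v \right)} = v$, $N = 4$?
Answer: $18447$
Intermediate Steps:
$U{\left(J \right)} = J^{2}$ ($U{\left(J \right)} = J J = J^{2}$)
$a{\left(l \right)} = 2 l \left(4 + l\right)$ ($a{\left(l \right)} = \left(l + l\right) \left(l + 4\right) = 2 l \left(4 + l\right)$)
$143 \left(a{\left(-10 \right)} + U{\left(r{\left(4 \right)} - 7 \right)}\right) = 143 \left(2 \left(-10\right) \left(4 - 10\right) + \left(4 - 7\right)^{2}\right) = 143 \left(2 \left(-10\right) \left(-6\right) + \left(4 - 7\right)^{2}\right) = 143 \left(120 + \left(-3\right)^{2}\right) = 143 \left(120 + 9\right) = 143 \cdot 129 = 18447$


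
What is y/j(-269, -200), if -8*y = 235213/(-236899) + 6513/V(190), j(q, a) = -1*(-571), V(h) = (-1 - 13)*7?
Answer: 1565974061/106051153936 ≈ 0.014766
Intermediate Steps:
V(h) = -98 (V(h) = -14*7 = -98)
j(q, a) = 571
y = 1565974061/185728816 (y = -(235213/(-236899) + 6513/(-98))/8 = -(235213*(-1/236899) + 6513*(-1/98))/8 = -(-235213/236899 - 6513/98)/8 = -⅛*(-1565974061/23216102) = 1565974061/185728816 ≈ 8.4315)
y/j(-269, -200) = (1565974061/185728816)/571 = (1565974061/185728816)*(1/571) = 1565974061/106051153936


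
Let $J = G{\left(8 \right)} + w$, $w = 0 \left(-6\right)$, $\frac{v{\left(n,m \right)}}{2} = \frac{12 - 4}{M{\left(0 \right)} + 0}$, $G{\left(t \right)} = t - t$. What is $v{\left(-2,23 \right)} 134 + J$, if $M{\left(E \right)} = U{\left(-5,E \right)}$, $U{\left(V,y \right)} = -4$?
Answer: $-536$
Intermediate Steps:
$M{\left(E \right)} = -4$
$G{\left(t \right)} = 0$
$v{\left(n,m \right)} = -4$ ($v{\left(n,m \right)} = 2 \frac{12 - 4}{-4 + 0} = 2 \frac{8}{-4} = 2 \cdot 8 \left(- \frac{1}{4}\right) = 2 \left(-2\right) = -4$)
$w = 0$
$J = 0$ ($J = 0 + 0 = 0$)
$v{\left(-2,23 \right)} 134 + J = \left(-4\right) 134 + 0 = -536 + 0 = -536$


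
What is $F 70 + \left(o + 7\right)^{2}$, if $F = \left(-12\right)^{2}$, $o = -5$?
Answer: $10084$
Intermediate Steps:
$F = 144$
$F 70 + \left(o + 7\right)^{2} = 144 \cdot 70 + \left(-5 + 7\right)^{2} = 10080 + 2^{2} = 10080 + 4 = 10084$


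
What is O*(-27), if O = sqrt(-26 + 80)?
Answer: -81*sqrt(6) ≈ -198.41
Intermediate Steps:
O = 3*sqrt(6) (O = sqrt(54) = 3*sqrt(6) ≈ 7.3485)
O*(-27) = (3*sqrt(6))*(-27) = -81*sqrt(6)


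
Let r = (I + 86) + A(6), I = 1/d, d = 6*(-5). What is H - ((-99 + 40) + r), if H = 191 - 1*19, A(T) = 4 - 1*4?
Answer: 4351/30 ≈ 145.03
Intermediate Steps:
A(T) = 0 (A(T) = 4 - 4 = 0)
d = -30
H = 172 (H = 191 - 19 = 172)
I = -1/30 (I = 1/(-30) = -1/30 ≈ -0.033333)
r = 2579/30 (r = (-1/30 + 86) + 0 = 2579/30 + 0 = 2579/30 ≈ 85.967)
H - ((-99 + 40) + r) = 172 - ((-99 + 40) + 2579/30) = 172 - (-59 + 2579/30) = 172 - 1*809/30 = 172 - 809/30 = 4351/30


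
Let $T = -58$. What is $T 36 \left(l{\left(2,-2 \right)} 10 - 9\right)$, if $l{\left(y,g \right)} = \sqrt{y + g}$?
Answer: $18792$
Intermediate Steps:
$l{\left(y,g \right)} = \sqrt{g + y}$
$T 36 \left(l{\left(2,-2 \right)} 10 - 9\right) = \left(-58\right) 36 \left(\sqrt{-2 + 2} \cdot 10 - 9\right) = - 2088 \left(\sqrt{0} \cdot 10 - 9\right) = - 2088 \left(0 \cdot 10 - 9\right) = - 2088 \left(0 - 9\right) = \left(-2088\right) \left(-9\right) = 18792$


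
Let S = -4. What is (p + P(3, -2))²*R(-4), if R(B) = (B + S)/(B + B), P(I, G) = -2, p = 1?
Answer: 1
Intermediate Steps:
R(B) = (-4 + B)/(2*B) (R(B) = (B - 4)/(B + B) = (-4 + B)/((2*B)) = (-4 + B)*(1/(2*B)) = (-4 + B)/(2*B))
(p + P(3, -2))²*R(-4) = (1 - 2)²*((½)*(-4 - 4)/(-4)) = (-1)²*((½)*(-¼)*(-8)) = 1*1 = 1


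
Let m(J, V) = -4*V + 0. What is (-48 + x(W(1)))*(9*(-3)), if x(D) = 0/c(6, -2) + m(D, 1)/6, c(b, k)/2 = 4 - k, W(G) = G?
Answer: 1314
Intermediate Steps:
c(b, k) = 8 - 2*k (c(b, k) = 2*(4 - k) = 8 - 2*k)
m(J, V) = -4*V
x(D) = -2/3 (x(D) = 0/(8 - 2*(-2)) - 4*1/6 = 0/(8 + 4) - 4*1/6 = 0/12 - 2/3 = 0*(1/12) - 2/3 = 0 - 2/3 = -2/3)
(-48 + x(W(1)))*(9*(-3)) = (-48 - 2/3)*(9*(-3)) = -146/3*(-27) = 1314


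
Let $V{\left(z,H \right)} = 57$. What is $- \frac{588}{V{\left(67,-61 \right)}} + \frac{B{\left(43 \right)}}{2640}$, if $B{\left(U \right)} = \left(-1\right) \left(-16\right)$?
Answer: $- \frac{32321}{3135} \approx -10.31$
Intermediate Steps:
$B{\left(U \right)} = 16$
$- \frac{588}{V{\left(67,-61 \right)}} + \frac{B{\left(43 \right)}}{2640} = - \frac{588}{57} + \frac{16}{2640} = \left(-588\right) \frac{1}{57} + 16 \cdot \frac{1}{2640} = - \frac{196}{19} + \frac{1}{165} = - \frac{32321}{3135}$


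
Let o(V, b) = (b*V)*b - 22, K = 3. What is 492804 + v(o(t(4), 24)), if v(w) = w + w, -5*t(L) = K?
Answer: 2460344/5 ≈ 4.9207e+5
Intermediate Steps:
t(L) = -3/5 (t(L) = -1/5*3 = -3/5)
o(V, b) = -22 + V*b**2 (o(V, b) = (V*b)*b - 22 = V*b**2 - 22 = -22 + V*b**2)
v(w) = 2*w
492804 + v(o(t(4), 24)) = 492804 + 2*(-22 - 3/5*24**2) = 492804 + 2*(-22 - 3/5*576) = 492804 + 2*(-22 - 1728/5) = 492804 + 2*(-1838/5) = 492804 - 3676/5 = 2460344/5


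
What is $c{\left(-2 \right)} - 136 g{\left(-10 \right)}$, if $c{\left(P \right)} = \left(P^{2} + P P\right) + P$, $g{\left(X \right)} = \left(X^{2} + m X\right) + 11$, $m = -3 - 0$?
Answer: $-19170$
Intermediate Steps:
$m = -3$ ($m = -3 + 0 = -3$)
$g{\left(X \right)} = 11 + X^{2} - 3 X$ ($g{\left(X \right)} = \left(X^{2} - 3 X\right) + 11 = 11 + X^{2} - 3 X$)
$c{\left(P \right)} = P + 2 P^{2}$ ($c{\left(P \right)} = \left(P^{2} + P^{2}\right) + P = 2 P^{2} + P = P + 2 P^{2}$)
$c{\left(-2 \right)} - 136 g{\left(-10 \right)} = - 2 \left(1 + 2 \left(-2\right)\right) - 136 \left(11 + \left(-10\right)^{2} - -30\right) = - 2 \left(1 - 4\right) - 136 \left(11 + 100 + 30\right) = \left(-2\right) \left(-3\right) - 19176 = 6 - 19176 = -19170$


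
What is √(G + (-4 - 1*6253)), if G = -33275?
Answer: 2*I*√9883 ≈ 198.83*I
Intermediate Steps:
√(G + (-4 - 1*6253)) = √(-33275 + (-4 - 1*6253)) = √(-33275 + (-4 - 6253)) = √(-33275 - 6257) = √(-39532) = 2*I*√9883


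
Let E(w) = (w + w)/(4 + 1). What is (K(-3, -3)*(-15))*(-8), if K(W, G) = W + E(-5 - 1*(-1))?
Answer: -552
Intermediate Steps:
E(w) = 2*w/5 (E(w) = (2*w)/5 = (2*w)*(⅕) = 2*w/5)
K(W, G) = -8/5 + W (K(W, G) = W + 2*(-5 - 1*(-1))/5 = W + 2*(-5 + 1)/5 = W + (⅖)*(-4) = W - 8/5 = -8/5 + W)
(K(-3, -3)*(-15))*(-8) = ((-8/5 - 3)*(-15))*(-8) = -23/5*(-15)*(-8) = 69*(-8) = -552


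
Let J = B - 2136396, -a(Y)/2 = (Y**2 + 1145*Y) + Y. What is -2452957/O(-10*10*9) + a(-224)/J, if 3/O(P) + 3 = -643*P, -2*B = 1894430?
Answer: -1459081320747763629/3083611 ≈ -4.7317e+11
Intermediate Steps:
B = -947215 (B = -1/2*1894430 = -947215)
O(P) = 3/(-3 - 643*P)
a(Y) = -2292*Y - 2*Y**2 (a(Y) = -2*((Y**2 + 1145*Y) + Y) = -2*(Y**2 + 1146*Y) = -2292*Y - 2*Y**2)
J = -3083611 (J = -947215 - 2136396 = -3083611)
-2452957/O(-10*10*9) + a(-224)/J = -2452957/((-3/(3 + 643*(-10*10*9)))) - 2*(-224)*(1146 - 224)/(-3083611) = -2452957/((-3/(3 + 643*(-100*9)))) - 2*(-224)*922*(-1/3083611) = -2452957/((-3/(3 + 643*(-900)))) + 413056*(-1/3083611) = -2452957/((-3/(3 - 578700))) - 413056/3083611 = -2452957/((-3/(-578697))) - 413056/3083611 = -2452957/((-3*(-1/578697))) - 413056/3083611 = -2452957/1/192899 - 413056/3083611 = -2452957*192899 - 413056/3083611 = -473172952343 - 413056/3083611 = -1459081320747763629/3083611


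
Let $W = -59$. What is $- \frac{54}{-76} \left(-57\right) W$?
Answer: $\frac{4779}{2} \approx 2389.5$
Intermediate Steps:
$- \frac{54}{-76} \left(-57\right) W = - \frac{54}{-76} \left(-57\right) \left(-59\right) = \left(-54\right) \left(- \frac{1}{76}\right) \left(-57\right) \left(-59\right) = \frac{27}{38} \left(-57\right) \left(-59\right) = \left(- \frac{81}{2}\right) \left(-59\right) = \frac{4779}{2}$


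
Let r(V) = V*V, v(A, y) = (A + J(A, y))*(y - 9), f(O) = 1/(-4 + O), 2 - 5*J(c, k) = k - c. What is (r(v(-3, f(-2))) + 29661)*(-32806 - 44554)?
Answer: -191140512635/81 ≈ -2.3598e+9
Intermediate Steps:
J(c, k) = ⅖ - k/5 + c/5 (J(c, k) = ⅖ - (k - c)/5 = ⅖ + (-k/5 + c/5) = ⅖ - k/5 + c/5)
v(A, y) = (-9 + y)*(⅖ - y/5 + 6*A/5) (v(A, y) = (A + (⅖ - y/5 + A/5))*(y - 9) = (⅖ - y/5 + 6*A/5)*(-9 + y) = (-9 + y)*(⅖ - y/5 + 6*A/5))
r(V) = V²
(r(v(-3, f(-2))) + 29661)*(-32806 - 44554) = ((-18/5 - 54/5*(-3) - 1/(5*(-4 - 2)²) + 11/(5*(-4 - 2)) + (6/5)*(-3)/(-4 - 2))² + 29661)*(-32806 - 44554) = ((-18/5 + 162/5 - (1/(-6))²/5 + (11/5)/(-6) + (6/5)*(-3)/(-6))² + 29661)*(-77360) = ((-18/5 + 162/5 - (-⅙)²/5 + (11/5)*(-⅙) + (6/5)*(-3)*(-⅙))² + 29661)*(-77360) = ((-18/5 + 162/5 - ⅕*1/36 - 11/30 + ⅗)² + 29661)*(-77360) = ((-18/5 + 162/5 - 1/180 - 11/30 + ⅗)² + 29661)*(-77360) = ((1045/36)² + 29661)*(-77360) = (1092025/1296 + 29661)*(-77360) = (39532681/1296)*(-77360) = -191140512635/81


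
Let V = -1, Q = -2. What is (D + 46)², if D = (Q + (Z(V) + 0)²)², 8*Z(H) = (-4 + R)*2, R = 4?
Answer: 2500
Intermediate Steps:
Z(H) = 0 (Z(H) = ((-4 + 4)*2)/8 = (0*2)/8 = (⅛)*0 = 0)
D = 4 (D = (-2 + (0 + 0)²)² = (-2 + 0²)² = (-2 + 0)² = (-2)² = 4)
(D + 46)² = (4 + 46)² = 50² = 2500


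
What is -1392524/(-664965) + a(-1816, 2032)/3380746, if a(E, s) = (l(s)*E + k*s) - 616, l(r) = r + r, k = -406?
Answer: -53487223784/160576983135 ≈ -0.33309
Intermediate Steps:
l(r) = 2*r
a(E, s) = -616 - 406*s + 2*E*s (a(E, s) = ((2*s)*E - 406*s) - 616 = (2*E*s - 406*s) - 616 = (-406*s + 2*E*s) - 616 = -616 - 406*s + 2*E*s)
-1392524/(-664965) + a(-1816, 2032)/3380746 = -1392524/(-664965) + (-616 - 406*2032 + 2*(-1816)*2032)/3380746 = -1392524*(-1/664965) + (-616 - 824992 - 7380224)*(1/3380746) = 198932/94995 - 8205832*1/3380746 = 198932/94995 - 4102916/1690373 = -53487223784/160576983135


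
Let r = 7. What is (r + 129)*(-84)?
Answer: -11424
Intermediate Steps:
(r + 129)*(-84) = (7 + 129)*(-84) = 136*(-84) = -11424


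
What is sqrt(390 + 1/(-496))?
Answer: sqrt(5996609)/124 ≈ 19.748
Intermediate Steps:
sqrt(390 + 1/(-496)) = sqrt(390 - 1/496) = sqrt(193439/496) = sqrt(5996609)/124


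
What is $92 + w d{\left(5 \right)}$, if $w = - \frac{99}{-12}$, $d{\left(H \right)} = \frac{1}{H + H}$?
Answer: $\frac{3713}{40} \approx 92.825$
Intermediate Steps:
$d{\left(H \right)} = \frac{1}{2 H}$
$w = \frac{33}{4}$ ($w = \left(-99\right) \left(- \frac{1}{12}\right) = \frac{33}{4} \approx 8.25$)
$92 + w d{\left(5 \right)} = 92 + \frac{33 \frac{1}{2 \cdot 5}}{4} = 92 + \frac{33 \cdot \frac{1}{2} \cdot \frac{1}{5}}{4} = 92 + \frac{33}{4} \cdot \frac{1}{10} = 92 + \frac{33}{40} = \frac{3713}{40}$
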